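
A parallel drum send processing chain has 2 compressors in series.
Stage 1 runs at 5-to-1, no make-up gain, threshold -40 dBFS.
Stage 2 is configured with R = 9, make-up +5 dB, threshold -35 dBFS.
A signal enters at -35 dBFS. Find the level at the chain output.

-34 dBFS

Stage 1: -35 dBFS is 5 dB over -40 dBFS; at 5:1 that becomes 1 dB over, giving -39 dBFS.
Stage 2: -39 dBFS is at or below the -35 dBFS threshold — no compression; make-up brings it to -34 dBFS.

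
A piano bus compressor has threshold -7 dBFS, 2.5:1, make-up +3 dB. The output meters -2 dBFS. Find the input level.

-2 dBFS

Before make-up, the level was -2 − 3 = -5 dBFS.
That's 2 dB above the -7 dBFS threshold.
Input overshoot = R × output overshoot = 5 dB → input = -7 + 5 = -2 dBFS.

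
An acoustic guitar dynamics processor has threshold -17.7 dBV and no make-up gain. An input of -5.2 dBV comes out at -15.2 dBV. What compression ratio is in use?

Input overshoot = -5.2 − (-17.7) = 12.5 dB; output overshoot = -15.2 − (-17.7) = 2.5 dB.
Ratio = 12.5 / 2.5 = 5.

5:1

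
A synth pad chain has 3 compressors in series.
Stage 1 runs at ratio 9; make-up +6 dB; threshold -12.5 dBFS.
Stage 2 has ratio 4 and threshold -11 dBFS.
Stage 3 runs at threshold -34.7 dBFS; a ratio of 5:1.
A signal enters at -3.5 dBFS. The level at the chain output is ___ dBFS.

-29.685 dBFS

Stage 1: 9 dB above -12.5 dBFS, reduced 9:1 to 1 dB above → -11.5 dBFS; +6 dB make-up → -5.5 dBFS.
Stage 2: -5.5 dBFS is 5.5 dB over -11 dBFS; at 4:1 that becomes 1.375 dB over, giving -9.625 dBFS.
Stage 3: 25.075 dB above -34.7 dBFS, reduced 5:1 to 5.015 dB above → -29.685 dBFS.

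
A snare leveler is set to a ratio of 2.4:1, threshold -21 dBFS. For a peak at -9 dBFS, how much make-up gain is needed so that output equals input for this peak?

7 dB

Without make-up, output = threshold + overshoot/2.4 = -21 + 5 = -16 dBFS.
Gap to target: 7 dB.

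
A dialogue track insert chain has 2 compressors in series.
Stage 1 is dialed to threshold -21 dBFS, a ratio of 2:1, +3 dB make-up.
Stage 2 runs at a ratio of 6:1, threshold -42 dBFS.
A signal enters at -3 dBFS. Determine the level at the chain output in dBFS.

-36.5 dBFS

Stage 1: -3 dBFS is 18 dB over -21 dBFS; at 2:1 that becomes 9 dB over, giving -12 dBFS; +3 dB make-up → -9 dBFS.
Stage 2: overshoot 33 dB → 33/6 = 5.5 dB → -36.5 dBFS.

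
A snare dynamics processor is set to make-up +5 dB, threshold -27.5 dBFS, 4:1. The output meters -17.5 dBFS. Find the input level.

-7.5 dBFS

Remove make-up: -17.5 − 5 = -22.5 dBFS.
Post-compression overshoot = -22.5 − (-27.5) = 5 dB.
Undo the ratio: input overshoot = 5 × 4 = 20 dB, giving input = -7.5 dBFS.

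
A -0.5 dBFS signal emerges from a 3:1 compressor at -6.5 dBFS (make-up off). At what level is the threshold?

Let T be the threshold. Output overshoot = (input overshoot)/R, so -6.5 − T = (-0.5 − T)/3.
3·(-6.5 − T) = -0.5 − T → 2·T = -19.5 − (-0.5) = -19.
T = -19/2 = -9.5 dBFS.

-9.5 dBFS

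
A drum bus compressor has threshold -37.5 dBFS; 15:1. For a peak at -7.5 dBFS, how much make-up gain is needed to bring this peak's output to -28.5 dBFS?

The peak compresses to -37.5 + 30/15 = -35.5 dBFS.
To reach -28.5 dBFS requires -28.5 − (-35.5) = 7 dB of make-up.

7 dB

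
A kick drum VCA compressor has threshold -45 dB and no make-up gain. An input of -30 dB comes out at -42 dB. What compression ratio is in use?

5:1

Input overshoot = -30 − (-45) = 15 dB; output overshoot = -42 − (-45) = 3 dB.
Ratio = 15 / 3 = 5.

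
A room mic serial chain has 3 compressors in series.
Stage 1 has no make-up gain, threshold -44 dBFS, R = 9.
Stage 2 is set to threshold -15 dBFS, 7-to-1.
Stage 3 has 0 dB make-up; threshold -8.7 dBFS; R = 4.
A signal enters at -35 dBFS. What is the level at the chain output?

Stage 1: 9 dB above -44 dBFS, reduced 9:1 to 1 dB above → -43 dBFS.
Stage 2: below threshold (-43 ≤ -15); passes unchanged; output -43 dBFS.
Stage 3: -43 dBFS is at or below the -8.7 dBFS threshold — no compression; output -43 dBFS.

-43 dBFS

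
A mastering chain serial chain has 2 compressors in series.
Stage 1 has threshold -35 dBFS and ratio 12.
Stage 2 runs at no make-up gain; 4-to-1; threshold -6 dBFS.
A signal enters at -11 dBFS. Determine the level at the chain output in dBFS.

Stage 1: overshoot 24 dB → 24/12 = 2 dB → -33 dBFS.
Stage 2: -33 dBFS ≤ -6 dBFS, so stage 2 doesn't engage; output -33 dBFS.

-33 dBFS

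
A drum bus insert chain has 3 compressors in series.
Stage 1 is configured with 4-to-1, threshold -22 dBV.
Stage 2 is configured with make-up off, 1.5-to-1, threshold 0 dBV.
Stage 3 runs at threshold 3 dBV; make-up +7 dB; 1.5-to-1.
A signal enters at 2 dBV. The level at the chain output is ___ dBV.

Stage 1: overshoot 24 dB → 24/4 = 6 dB → -16 dBV.
Stage 2: -16 dBV is at or below the 0 dBV threshold — no compression; output -16 dBV.
Stage 3: below threshold (-16 ≤ 3); passes unchanged; make-up brings it to -9 dBV.

-9 dBV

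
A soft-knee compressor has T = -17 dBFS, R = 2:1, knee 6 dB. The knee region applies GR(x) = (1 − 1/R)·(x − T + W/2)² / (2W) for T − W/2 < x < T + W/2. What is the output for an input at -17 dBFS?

x − T + W/2 = -17 − (-17) + 3 = 3.
GR = (1 − 1/2) × 3² / 12 = 0.5 × 9 / 12 = 0.375 dB.
Output = -17 − 0.375 = -17.375 dBFS.

-17.375 dBFS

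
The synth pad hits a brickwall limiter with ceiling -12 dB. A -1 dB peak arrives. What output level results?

A brickwall limiter is an ∞:1 compressor: any input above the ceiling is clamped to -12 dB.

-12 dB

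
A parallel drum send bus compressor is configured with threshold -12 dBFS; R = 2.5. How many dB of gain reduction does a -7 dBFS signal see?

The signal is 5 dB above threshold.
At 2.5:1, output sits 5/2.5 = 2 dB above threshold.
Gain reduction = 5 − 2 = 3 dB.

3 dB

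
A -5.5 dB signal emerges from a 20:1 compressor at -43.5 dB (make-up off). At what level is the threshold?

-45.5 dB

Let T be the threshold. Output overshoot = (input overshoot)/R, so -43.5 − T = (-5.5 − T)/20.
20·(-43.5 − T) = -5.5 − T → 19·T = -870 − (-5.5) = -864.5.
T = -864.5/19 = -45.5 dB.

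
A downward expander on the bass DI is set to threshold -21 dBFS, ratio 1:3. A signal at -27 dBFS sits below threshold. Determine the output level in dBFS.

-39 dBFS

The input is 6 dB below the -21 dBFS threshold.
A 1:3 expander multiplies undershoot by 3: 6 × 3 = 18 dB below threshold.
Output = -21 − 18 = -39 dBFS.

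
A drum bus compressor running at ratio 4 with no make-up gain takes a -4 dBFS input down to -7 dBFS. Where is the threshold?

Let T be the threshold. Output overshoot = (input overshoot)/R, so -7 − T = (-4 − T)/4.
4·(-7 − T) = -4 − T → 3·T = -28 − (-4) = -24.
T = -24/3 = -8 dBFS.

-8 dBFS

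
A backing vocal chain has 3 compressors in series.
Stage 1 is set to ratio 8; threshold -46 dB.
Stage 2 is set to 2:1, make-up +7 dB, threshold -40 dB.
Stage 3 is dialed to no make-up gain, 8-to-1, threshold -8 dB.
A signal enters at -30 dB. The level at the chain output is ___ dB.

Stage 1: 16 dB above -46 dB, reduced 8:1 to 2 dB above → -44 dB.
Stage 2: -44 dB is at or below the -40 dB threshold — no compression; make-up brings it to -37 dB.
Stage 3: -37 dB ≤ -8 dB, so stage 3 doesn't engage; output -37 dB.

-37 dB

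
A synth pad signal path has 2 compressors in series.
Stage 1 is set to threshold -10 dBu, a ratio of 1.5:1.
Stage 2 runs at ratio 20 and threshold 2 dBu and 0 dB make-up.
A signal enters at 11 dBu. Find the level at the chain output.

Stage 1: 21 dB above -10 dBu, reduced 1.5:1 to 14 dB above → 4 dBu.
Stage 2: 4 dBu is 2 dB over 2 dBu; at 20:1 that becomes 0.1 dB over, giving 2.1 dBu.

2.1 dBu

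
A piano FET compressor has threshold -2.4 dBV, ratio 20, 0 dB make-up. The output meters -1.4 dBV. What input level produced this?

17.6 dBV

Post-compression overshoot = -1.4 − (-2.4) = 1 dB.
Undo the ratio: input overshoot = 1 × 20 = 20 dB, giving input = 17.6 dBV.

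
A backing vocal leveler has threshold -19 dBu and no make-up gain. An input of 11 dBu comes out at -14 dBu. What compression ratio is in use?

Input overshoot = 11 − (-19) = 30 dB; output overshoot = -14 − (-19) = 5 dB.
Ratio = 30 / 5 = 6.

6:1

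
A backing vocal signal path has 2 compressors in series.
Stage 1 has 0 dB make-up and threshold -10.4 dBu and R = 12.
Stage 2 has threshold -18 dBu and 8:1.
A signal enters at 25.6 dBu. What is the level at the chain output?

Stage 1: 36 dB above -10.4 dBu, reduced 12:1 to 3 dB above → -7.4 dBu.
Stage 2: overshoot 10.6 dB → 10.6/8 = 1.325 dB → -16.675 dBu.

-16.675 dBu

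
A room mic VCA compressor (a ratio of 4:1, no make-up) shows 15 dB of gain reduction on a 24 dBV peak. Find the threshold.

Gain reduction = 24 − 9 = 15 dB; output overshoot = GR / (R − 1) = 15 / 3 = 5 dB.
Threshold = output − output overshoot = 9 − 5 = 4 dBV.

4 dBV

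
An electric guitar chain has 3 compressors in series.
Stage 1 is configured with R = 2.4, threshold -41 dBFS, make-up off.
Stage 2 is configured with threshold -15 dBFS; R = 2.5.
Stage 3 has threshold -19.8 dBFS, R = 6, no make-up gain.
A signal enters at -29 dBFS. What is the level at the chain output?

Stage 1: overshoot 12 dB → 12/2.4 = 5 dB → -36 dBFS.
Stage 2: below threshold (-36 ≤ -15); passes unchanged; output -36 dBFS.
Stage 3: -36 dBFS is at or below the -19.8 dBFS threshold — no compression; output -36 dBFS.

-36 dBFS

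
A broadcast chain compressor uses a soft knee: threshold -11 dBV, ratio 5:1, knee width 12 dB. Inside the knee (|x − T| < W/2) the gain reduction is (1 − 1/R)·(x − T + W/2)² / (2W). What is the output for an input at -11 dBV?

x − T + W/2 = -11 − (-11) + 6 = 6.
GR = (1 − 1/5) × 6² / 24 = 0.8 × 36 / 24 = 1.2 dB.
Output = -11 − 1.2 = -12.2 dBV.

-12.2 dBV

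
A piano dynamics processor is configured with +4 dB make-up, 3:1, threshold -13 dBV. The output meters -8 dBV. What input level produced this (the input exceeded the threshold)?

-10 dBV

Remove make-up: -8 − 4 = -12 dBV.
Post-compression overshoot = -12 − (-13) = 1 dB.
Input overshoot = R × output overshoot = 3 dB → input = -13 + 3 = -10 dBV.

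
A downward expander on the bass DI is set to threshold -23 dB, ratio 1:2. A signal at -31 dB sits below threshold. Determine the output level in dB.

-39 dB

Undershoot = (-23) − (-31) = 8 dB.
At 1:2, that expands to 16 dB under threshold.
Output = -23 − 16 = -39 dB.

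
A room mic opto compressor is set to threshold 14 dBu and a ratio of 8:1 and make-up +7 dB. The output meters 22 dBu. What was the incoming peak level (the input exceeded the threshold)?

Remove make-up: 22 − 7 = 15 dBu.
The compressed level sits 15 − 14 = 1 dB over threshold.
Input overshoot = R × output overshoot = 8 dB → input = 14 + 8 = 22 dBu.

22 dBu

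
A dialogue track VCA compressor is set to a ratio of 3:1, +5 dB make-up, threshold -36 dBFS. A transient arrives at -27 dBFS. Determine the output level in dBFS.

-28 dBFS

-27 dBFS sits 9 dB over threshold.
3:1 compression reduces that to 9/3 = 3 dB over.
That puts the output at -33 dBFS; make-up adds 5 dB, giving -28 dBFS.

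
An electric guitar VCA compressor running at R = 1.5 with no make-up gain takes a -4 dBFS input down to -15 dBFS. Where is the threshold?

Gain reduction = -4 − (-15) = 11 dB; output overshoot = GR / (R − 1) = 11 / 0.5 = 22 dB.
Threshold = output − output overshoot = -15 − 22 = -37 dBFS.

-37 dBFS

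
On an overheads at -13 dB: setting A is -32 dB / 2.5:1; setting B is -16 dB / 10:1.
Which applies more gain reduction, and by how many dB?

A, by 8.7 dB

A: 19 dB over, compressed to 7.6 dB over, so 11.4 dB of GR.
B: 3 dB over, compressed to 0.3 dB over, so 2.7 dB of GR.
A reduces 8.7 dB more.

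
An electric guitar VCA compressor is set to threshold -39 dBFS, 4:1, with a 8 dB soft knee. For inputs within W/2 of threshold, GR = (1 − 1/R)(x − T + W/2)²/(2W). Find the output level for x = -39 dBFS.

-39.75 dBFS

x − T + W/2 = -39 − (-39) + 4 = 4.
GR = (1 − 1/4) × 4² / 16 = 0.75 × 16 / 16 = 0.75 dB.
Output = -39 − 0.75 = -39.75 dBFS.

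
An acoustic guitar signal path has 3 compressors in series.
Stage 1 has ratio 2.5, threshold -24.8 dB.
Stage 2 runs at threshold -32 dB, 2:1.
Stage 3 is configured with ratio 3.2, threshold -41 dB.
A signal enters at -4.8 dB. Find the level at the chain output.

-35.8125 dB

Stage 1: -4.8 dB is 20 dB over -24.8 dB; at 2.5:1 that becomes 8 dB over, giving -16.8 dB.
Stage 2: overshoot 15.2 dB → 15.2/2 = 7.6 dB → -24.4 dB.
Stage 3: 16.6 dB above -41 dB, reduced 3.2:1 to 5.1875 dB above → -35.8125 dB.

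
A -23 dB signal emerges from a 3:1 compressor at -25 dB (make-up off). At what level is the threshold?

Input is 3 dB above T (since output overshoot × R = input overshoot: (-25 − T)·3 = -23 − T gives T = -26 dB).
Check: -26 + (-23 − (-26))/3 = -26 + 1 = -25 dB. ✓

-26 dB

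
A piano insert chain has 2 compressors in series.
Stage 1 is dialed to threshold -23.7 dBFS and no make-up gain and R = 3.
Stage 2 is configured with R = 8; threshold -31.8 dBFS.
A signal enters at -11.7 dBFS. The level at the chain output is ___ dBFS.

Stage 1: -11.7 dBFS is 12 dB over -23.7 dBFS; at 3:1 that becomes 4 dB over, giving -19.7 dBFS.
Stage 2: overshoot 12.1 dB → 12.1/8 = 1.5125 dB → -30.2875 dBFS.

-30.2875 dBFS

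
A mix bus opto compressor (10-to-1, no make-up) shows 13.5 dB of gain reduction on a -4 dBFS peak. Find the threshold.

Let T be the threshold. Output overshoot = (input overshoot)/R, so -17.5 − T = (-4 − T)/10.
10·(-17.5 − T) = -4 − T → 9·T = -175 − (-4) = -171.
T = -171/9 = -19 dBFS.

-19 dBFS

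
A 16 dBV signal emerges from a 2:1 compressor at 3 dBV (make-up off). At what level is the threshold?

-10 dBV

Input is 26 dB above T (since output overshoot × R = input overshoot: (3 − T)·2 = 16 − T gives T = -10 dBV).
Check: -10 + (16 − (-10))/2 = -10 + 13 = 3 dBV. ✓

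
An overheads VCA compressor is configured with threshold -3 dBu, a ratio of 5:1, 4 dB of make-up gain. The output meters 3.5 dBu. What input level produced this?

Before make-up, the level was 3.5 − 4 = -0.5 dBu.
Post-compression overshoot = -0.5 − (-3) = 2.5 dB.
Undo the ratio: input overshoot = 2.5 × 5 = 12.5 dB, giving input = 9.5 dBu.

9.5 dBu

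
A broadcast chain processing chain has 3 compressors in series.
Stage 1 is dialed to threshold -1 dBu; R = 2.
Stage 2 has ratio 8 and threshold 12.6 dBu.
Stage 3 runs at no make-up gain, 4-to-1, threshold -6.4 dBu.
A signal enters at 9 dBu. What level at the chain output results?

Stage 1: overshoot 10 dB → 10/2 = 5 dB → 4 dBu.
Stage 2: 4 dBu ≤ 12.6 dBu, so stage 2 doesn't engage; output 4 dBu.
Stage 3: overshoot 10.4 dB → 10.4/4 = 2.6 dB → -3.8 dBu.

-3.8 dBu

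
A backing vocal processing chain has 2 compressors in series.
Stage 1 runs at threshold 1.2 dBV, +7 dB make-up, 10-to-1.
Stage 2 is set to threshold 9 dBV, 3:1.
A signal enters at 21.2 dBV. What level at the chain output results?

9.4 dBV

Stage 1: 20 dB above 1.2 dBV, reduced 10:1 to 2 dB above → 3.2 dBV; +7 dB make-up → 10.2 dBV.
Stage 2: overshoot 1.2 dB → 1.2/3 = 0.4 dB → 9.4 dBV.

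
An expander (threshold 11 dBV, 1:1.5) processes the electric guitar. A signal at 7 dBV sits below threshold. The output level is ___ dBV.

Undershoot = 11 − 7 = 4 dB.
At 1:1.5, that expands to 6 dB under threshold.
Output = 11 − 6 = 5 dBV.

5 dBV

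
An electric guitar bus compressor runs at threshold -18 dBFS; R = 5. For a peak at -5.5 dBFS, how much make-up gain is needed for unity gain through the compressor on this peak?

The peak compresses to -18 + 12.5/5 = -15.5 dBFS.
To reach -5.5 dBFS requires -5.5 − (-15.5) = 10 dB of make-up.

10 dB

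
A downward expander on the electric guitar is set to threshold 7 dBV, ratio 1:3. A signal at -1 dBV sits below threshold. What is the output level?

The input is 8 dB below the 7 dBV threshold.
A 1:3 expander multiplies undershoot by 3: 8 × 3 = 24 dB below threshold.
Output = 7 − 24 = -17 dBV.

-17 dBV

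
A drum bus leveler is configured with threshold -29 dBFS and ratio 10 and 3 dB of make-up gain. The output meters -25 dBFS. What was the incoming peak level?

Stripping the +3 dB make-up gives -28 dBFS at the gain stage.
The compressed level sits -28 − (-29) = 1 dB over threshold.
Undo the ratio: input overshoot = 1 × 10 = 10 dB, giving input = -19 dBFS.

-19 dBFS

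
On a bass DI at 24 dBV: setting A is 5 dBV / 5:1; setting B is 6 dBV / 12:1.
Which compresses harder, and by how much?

A: GR = 19 − 19/5 = 15.2 dB.
B: GR = 18 − 18/12 = 16.5 dB.
Difference: 1.3 dB in favour of B.

B, by 1.3 dB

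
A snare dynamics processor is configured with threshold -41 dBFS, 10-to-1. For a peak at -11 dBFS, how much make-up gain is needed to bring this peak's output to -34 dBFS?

The peak compresses to -41 + 30/10 = -38 dBFS.
To reach -34 dBFS requires -34 − (-38) = 4 dB of make-up.

4 dB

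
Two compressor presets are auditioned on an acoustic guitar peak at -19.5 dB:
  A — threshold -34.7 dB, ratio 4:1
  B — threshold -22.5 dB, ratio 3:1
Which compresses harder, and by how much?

A, by 9.4 dB

A: GR = 15.2 − 15.2/4 = 11.4 dB.
B: GR = 3 − 3/3 = 2 dB.
A applies 9.4 dB more gain reduction.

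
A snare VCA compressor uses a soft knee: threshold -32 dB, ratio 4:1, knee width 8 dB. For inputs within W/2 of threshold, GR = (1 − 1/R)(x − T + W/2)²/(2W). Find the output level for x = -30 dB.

x − T + W/2 = -30 − (-32) + 4 = 6.
GR = (1 − 1/4) × 6² / 16 = 0.75 × 36 / 16 = 1.6875 dB.
Output = -30 − 1.6875 = -31.6875 dB.

-31.6875 dB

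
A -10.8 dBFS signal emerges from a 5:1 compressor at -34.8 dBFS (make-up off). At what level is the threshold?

-40.8 dBFS

Input is 30 dB above T (since output overshoot × R = input overshoot: (-34.8 − T)·5 = -10.8 − T gives T = -40.8 dBFS).
Check: -40.8 + (-10.8 − (-40.8))/5 = -40.8 + 6 = -34.8 dBFS. ✓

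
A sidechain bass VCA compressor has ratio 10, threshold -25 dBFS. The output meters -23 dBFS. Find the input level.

-5 dBFS

The compressed level sits -23 − (-25) = 2 dB over threshold.
Undo the ratio: input overshoot = 2 × 10 = 20 dB, giving input = -5 dBFS.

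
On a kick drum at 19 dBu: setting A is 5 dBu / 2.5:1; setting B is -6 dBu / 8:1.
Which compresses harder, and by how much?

B, by 13.475 dB

A: 14 dB over, compressed to 5.6 dB over, so 8.4 dB of GR.
B: 25 dB over, compressed to 3.125 dB over, so 21.875 dB of GR.
B applies 13.475 dB more gain reduction.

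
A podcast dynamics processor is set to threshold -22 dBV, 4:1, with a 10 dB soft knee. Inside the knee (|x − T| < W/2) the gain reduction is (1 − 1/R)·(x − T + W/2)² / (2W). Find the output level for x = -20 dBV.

-21.8375 dBV

x − T + W/2 = -20 − (-22) + 5 = 7.
GR = (1 − 1/4) × 7² / 20 = 0.75 × 49 / 20 = 1.8375 dB.
Output = -20 − 1.8375 = -21.8375 dBV.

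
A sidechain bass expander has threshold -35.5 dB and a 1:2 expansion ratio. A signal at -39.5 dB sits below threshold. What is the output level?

Below threshold, a 1:2 expander applies gain = (2−1)×(T − x) of attenuation.
(2−1) × 4 = 4 dB, so output = -39.5 − 4 = -43.5 dB.

-43.5 dB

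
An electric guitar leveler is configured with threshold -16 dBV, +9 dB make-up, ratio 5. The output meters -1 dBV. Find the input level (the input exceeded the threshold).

Before make-up, the level was -1 − 9 = -10 dBV.
The compressed level sits -10 − (-16) = 6 dB over threshold.
Input overshoot = R × output overshoot = 30 dB → input = -16 + 30 = 14 dBV.

14 dBV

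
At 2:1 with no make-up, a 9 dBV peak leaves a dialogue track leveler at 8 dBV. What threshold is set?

7 dBV

Let T be the threshold. Output overshoot = (input overshoot)/R, so 8 − T = (9 − T)/2.
2·(8 − T) = 9 − T → 1·T = 16 − 9 = 7.
T = 7/1 = 7 dBV.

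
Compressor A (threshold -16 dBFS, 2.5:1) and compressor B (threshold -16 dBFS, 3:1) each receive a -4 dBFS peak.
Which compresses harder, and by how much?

B, by 0.8 dB

A: GR = 12 − 12/2.5 = 7.2 dB.
B: GR = 12 − 12/3 = 8 dB.
B reduces 0.8 dB more.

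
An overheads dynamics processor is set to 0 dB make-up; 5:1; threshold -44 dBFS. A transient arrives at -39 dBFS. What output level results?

-43 dBFS

Overshoot: -39 − (-44) = 5 dB.
At 5:1 the overshoot is divided by 5, leaving 1 dB above threshold.
That puts the output at -43 dBFS.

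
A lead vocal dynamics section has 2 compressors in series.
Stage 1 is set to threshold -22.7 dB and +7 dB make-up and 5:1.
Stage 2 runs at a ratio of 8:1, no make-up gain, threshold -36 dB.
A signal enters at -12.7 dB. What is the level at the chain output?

-33.2125 dB

Stage 1: -12.7 dB is 10 dB over -22.7 dB; at 5:1 that becomes 2 dB over, giving -20.7 dB; +7 dB make-up → -13.7 dB.
Stage 2: overshoot 22.3 dB → 22.3/8 = 2.7875 dB → -33.2125 dB.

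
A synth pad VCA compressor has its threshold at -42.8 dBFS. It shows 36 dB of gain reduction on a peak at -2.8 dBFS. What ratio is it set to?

Input overshoot = -2.8 − (-42.8) = 40 dB.
Output overshoot = 40 − 36 = 4 dB.
Ratio = input overshoot / output overshoot = 40 / 4 = 10.

10:1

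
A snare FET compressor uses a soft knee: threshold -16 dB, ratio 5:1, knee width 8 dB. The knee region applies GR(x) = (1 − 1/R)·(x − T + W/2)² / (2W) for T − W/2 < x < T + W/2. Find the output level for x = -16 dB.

x − T + W/2 = -16 − (-16) + 4 = 4.
GR = (1 − 1/5) × 4² / 16 = 0.8 × 16 / 16 = 0.8 dB.
Output = -16 − 0.8 = -16.8 dB.

-16.8 dB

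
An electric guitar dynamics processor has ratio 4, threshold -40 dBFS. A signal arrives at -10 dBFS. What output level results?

-32.5 dBFS

-10 dBFS sits 30 dB over threshold.
At 4:1 the overshoot is divided by 4, leaving 7.5 dB above threshold.
That puts the output at -32.5 dBFS.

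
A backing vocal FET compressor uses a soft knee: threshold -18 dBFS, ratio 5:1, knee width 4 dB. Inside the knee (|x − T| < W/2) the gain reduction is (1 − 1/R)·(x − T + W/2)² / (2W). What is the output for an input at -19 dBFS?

x − T + W/2 = -19 − (-18) + 2 = 1.
GR = (1 − 1/5) × 1² / 8 = 0.8 × 1 / 8 = 0.1 dB.
Output = -19 − 0.1 = -19.1 dBFS.

-19.1 dBFS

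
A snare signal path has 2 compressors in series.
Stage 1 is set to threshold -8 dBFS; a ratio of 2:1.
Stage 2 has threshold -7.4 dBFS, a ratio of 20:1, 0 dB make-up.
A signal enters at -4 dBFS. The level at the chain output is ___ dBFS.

Stage 1: overshoot 4 dB → 4/2 = 2 dB → -6 dBFS.
Stage 2: 1.4 dB above -7.4 dBFS, reduced 20:1 to 0.07 dB above → -7.33 dBFS.

-7.33 dBFS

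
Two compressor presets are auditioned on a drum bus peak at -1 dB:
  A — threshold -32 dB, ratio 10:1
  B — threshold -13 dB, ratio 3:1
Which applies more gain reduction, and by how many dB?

A, by 19.9 dB

A: GR = 31 − 31/10 = 27.9 dB.
B: GR = 12 − 12/3 = 8 dB.
A reduces 19.9 dB more.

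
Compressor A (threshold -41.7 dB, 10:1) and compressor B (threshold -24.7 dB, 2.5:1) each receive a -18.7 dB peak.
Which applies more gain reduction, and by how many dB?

A, by 17.1 dB

A: overshoot 23 dB → output overshoot 2.3 dB → GR 20.7 dB.
B: overshoot 6 dB → output overshoot 2.4 dB → GR 3.6 dB.
A applies 17.1 dB more gain reduction.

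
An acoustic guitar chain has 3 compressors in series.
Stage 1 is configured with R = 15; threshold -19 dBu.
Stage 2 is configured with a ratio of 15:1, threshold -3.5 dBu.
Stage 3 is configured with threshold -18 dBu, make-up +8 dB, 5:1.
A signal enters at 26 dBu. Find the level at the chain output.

-9.6 dBu

Stage 1: overshoot 45 dB → 45/15 = 3 dB → -16 dBu.
Stage 2: -16 dBu ≤ -3.5 dBu, so stage 2 doesn't engage; output -16 dBu.
Stage 3: overshoot 2 dB → 2/5 = 0.4 dB → -17.6 dBu; +8 dB make-up → -9.6 dBu.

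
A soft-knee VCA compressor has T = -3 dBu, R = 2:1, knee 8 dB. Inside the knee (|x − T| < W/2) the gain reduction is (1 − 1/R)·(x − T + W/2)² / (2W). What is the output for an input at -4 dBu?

-4.28125 dBu

x − T + W/2 = -4 − (-3) + 4 = 3.
GR = (1 − 1/2) × 3² / 16 = 0.5 × 9 / 16 = 0.28125 dB.
Output = -4 − 0.28125 = -4.28125 dBu.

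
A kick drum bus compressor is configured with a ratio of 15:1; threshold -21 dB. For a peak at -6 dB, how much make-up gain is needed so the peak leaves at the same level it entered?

14 dB

Overshoot 15 dB → 15/15 = 1 dB after compression, so the compressed level is -21 + 1 = -20 dB.
Make-up = target − compressed = -6 − (-20) = 14 dB.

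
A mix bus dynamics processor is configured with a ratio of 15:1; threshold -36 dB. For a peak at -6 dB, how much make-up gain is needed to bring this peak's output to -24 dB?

Without make-up, output = threshold + overshoot/15 = -36 + 2 = -34 dB.
Gap to target: 10 dB.

10 dB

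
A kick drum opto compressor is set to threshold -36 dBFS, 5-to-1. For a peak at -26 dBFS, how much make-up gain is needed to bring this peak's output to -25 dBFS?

Without make-up, output = threshold + overshoot/5 = -36 + 2 = -34 dBFS.
Gap to target: 9 dB.

9 dB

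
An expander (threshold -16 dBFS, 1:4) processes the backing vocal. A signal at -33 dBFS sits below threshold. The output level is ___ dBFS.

Below threshold, a 1:4 expander applies gain = (4−1)×(T − x) of attenuation.
(4−1) × 17 = 51 dB, so output = -33 − 51 = -84 dBFS.

-84 dBFS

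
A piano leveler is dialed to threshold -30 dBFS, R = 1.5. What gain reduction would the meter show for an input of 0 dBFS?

The signal is 30 dB above threshold.
After 1.5:1 compression the overshoot becomes 30/1.5 = 20 dB.
GR = overshoot in − overshoot out = 30 − 20 = 10 dB.

10 dB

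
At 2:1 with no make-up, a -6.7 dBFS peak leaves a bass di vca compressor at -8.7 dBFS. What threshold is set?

Let T be the threshold. Output overshoot = (input overshoot)/R, so -8.7 − T = (-6.7 − T)/2.
2·(-8.7 − T) = -6.7 − T → 1·T = -17.4 − (-6.7) = -10.7.
T = -10.7/1 = -10.7 dBFS.

-10.7 dBFS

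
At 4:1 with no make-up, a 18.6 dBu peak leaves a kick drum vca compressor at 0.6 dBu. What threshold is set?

Let T be the threshold. Output overshoot = (input overshoot)/R, so 0.6 − T = (18.6 − T)/4.
4·(0.6 − T) = 18.6 − T → 3·T = 2.4 − 18.6 = -16.2.
T = -16.2/3 = -5.4 dBu.

-5.4 dBu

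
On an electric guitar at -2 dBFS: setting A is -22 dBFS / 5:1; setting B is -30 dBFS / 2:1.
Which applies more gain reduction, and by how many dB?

A: 20 dB over, compressed to 4 dB over, so 16 dB of GR.
B: 28 dB over, compressed to 14 dB over, so 14 dB of GR.
A applies 2 dB more gain reduction.

A, by 2 dB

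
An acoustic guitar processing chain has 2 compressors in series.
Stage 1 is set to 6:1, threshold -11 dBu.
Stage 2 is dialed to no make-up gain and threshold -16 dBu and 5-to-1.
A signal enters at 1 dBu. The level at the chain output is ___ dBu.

Stage 1: overshoot 12 dB → 12/6 = 2 dB → -9 dBu.
Stage 2: overshoot 7 dB → 7/5 = 1.4 dB → -14.6 dBu.

-14.6 dBu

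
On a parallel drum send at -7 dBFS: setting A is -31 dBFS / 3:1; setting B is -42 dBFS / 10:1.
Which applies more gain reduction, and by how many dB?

B, by 15.5 dB

A: 24 dB over, compressed to 8 dB over, so 16 dB of GR.
B: 35 dB over, compressed to 3.5 dB over, so 31.5 dB of GR.
B reduces 15.5 dB more.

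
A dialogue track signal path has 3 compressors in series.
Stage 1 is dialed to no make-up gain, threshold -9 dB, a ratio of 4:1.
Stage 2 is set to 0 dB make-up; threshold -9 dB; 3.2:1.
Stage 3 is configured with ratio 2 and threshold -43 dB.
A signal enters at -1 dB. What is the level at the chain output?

Stage 1: 8 dB above -9 dB, reduced 4:1 to 2 dB above → -7 dB.
Stage 2: -7 dB is 2 dB over -9 dB; at 3.2:1 that becomes 0.625 dB over, giving -8.375 dB.
Stage 3: overshoot 34.625 dB → 34.625/2 = 17.3125 dB → -25.6875 dB.

-25.6875 dB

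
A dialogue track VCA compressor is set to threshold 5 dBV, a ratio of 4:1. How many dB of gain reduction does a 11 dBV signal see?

4.5 dB

11 dBV exceeds the threshold by 6 dB.
A 4:1 ratio leaves 1.5 dB of that excess.
So the signal is attenuated by 6 − 1.5 = 4.5 dB.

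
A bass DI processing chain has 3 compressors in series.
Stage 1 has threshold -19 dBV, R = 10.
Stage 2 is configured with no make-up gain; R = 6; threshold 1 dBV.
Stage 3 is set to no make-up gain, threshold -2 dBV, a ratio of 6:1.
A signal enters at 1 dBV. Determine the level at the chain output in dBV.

Stage 1: 1 dBV is 20 dB over -19 dBV; at 10:1 that becomes 2 dB over, giving -17 dBV.
Stage 2: -17 dBV ≤ 1 dBV, so stage 2 doesn't engage; output -17 dBV.
Stage 3: -17 dBV ≤ -2 dBV, so stage 3 doesn't engage; output -17 dBV.

-17 dBV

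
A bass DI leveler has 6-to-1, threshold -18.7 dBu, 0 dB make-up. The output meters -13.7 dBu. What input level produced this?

11.3 dBu

That's 5 dB above the -18.7 dBu threshold.
Input overshoot = R × output overshoot = 30 dB → input = -18.7 + 30 = 11.3 dBu.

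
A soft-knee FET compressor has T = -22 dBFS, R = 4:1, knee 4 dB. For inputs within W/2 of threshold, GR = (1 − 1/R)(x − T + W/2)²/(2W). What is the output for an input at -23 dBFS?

x − T + W/2 = -23 − (-22) + 2 = 1.
GR = (1 − 1/4) × 1² / 8 = 0.75 × 1 / 8 = 0.09375 dB.
Output = -23 − 0.09375 = -23.09375 dBFS.

-23.09375 dBFS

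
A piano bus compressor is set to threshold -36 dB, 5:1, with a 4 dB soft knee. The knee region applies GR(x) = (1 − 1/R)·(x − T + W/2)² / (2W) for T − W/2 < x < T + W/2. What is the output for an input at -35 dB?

x − T + W/2 = -35 − (-36) + 2 = 3.
GR = (1 − 1/5) × 3² / 8 = 0.8 × 9 / 8 = 0.9 dB.
Output = -35 − 0.9 = -35.9 dB.

-35.9 dB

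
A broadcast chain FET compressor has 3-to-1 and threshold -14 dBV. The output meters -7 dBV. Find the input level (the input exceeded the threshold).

7 dBV

That's 7 dB above the -14 dBV threshold.
Undo the ratio: input overshoot = 7 × 3 = 21 dB, giving input = 7 dBV.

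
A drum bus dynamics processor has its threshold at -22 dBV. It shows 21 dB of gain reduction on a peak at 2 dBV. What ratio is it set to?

Input overshoot = 2 − (-22) = 24 dB.
Output overshoot = 24 − 21 = 3 dB.
Ratio = input overshoot / output overshoot = 24 / 3 = 8.

8:1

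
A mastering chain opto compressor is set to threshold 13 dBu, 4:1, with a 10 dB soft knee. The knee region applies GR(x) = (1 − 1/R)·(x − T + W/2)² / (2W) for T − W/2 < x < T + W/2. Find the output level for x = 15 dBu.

13.1625 dBu

x − T + W/2 = 15 − 13 + 5 = 7.
GR = (1 − 1/4) × 7² / 20 = 0.75 × 49 / 20 = 1.8375 dB.
Output = 15 − 1.8375 = 13.1625 dBu.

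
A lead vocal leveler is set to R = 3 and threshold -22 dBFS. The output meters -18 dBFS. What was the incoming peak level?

-10 dBFS

The compressed level sits -18 − (-22) = 4 dB over threshold.
Before 3:1 compression the overshoot was 4 × 3 = 12 dB, so input = -22 + 12 = -10 dBFS.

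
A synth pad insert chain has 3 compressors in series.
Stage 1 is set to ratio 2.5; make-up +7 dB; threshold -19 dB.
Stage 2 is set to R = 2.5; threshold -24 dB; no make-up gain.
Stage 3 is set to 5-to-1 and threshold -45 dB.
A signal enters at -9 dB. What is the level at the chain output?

Stage 1: overshoot 10 dB → 10/2.5 = 4 dB → -15 dB; +7 dB make-up → -8 dB.
Stage 2: -8 dB is 16 dB over -24 dB; at 2.5:1 that becomes 6.4 dB over, giving -17.6 dB.
Stage 3: 27.4 dB above -45 dB, reduced 5:1 to 5.48 dB above → -39.52 dB.

-39.52 dB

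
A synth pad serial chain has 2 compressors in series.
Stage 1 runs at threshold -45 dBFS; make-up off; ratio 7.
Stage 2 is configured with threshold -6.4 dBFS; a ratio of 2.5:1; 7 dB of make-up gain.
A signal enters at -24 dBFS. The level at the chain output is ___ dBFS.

Stage 1: -24 dBFS is 21 dB over -45 dBFS; at 7:1 that becomes 3 dB over, giving -42 dBFS.
Stage 2: -42 dBFS is at or below the -6.4 dBFS threshold — no compression; make-up brings it to -35 dBFS.

-35 dBFS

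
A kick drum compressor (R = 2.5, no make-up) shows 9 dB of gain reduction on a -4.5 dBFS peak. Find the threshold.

Input is 15 dB above T (since output overshoot × R = input overshoot: (-13.5 − T)·2.5 = -4.5 − T gives T = -19.5 dBFS).
Check: -19.5 + (-4.5 − (-19.5))/2.5 = -19.5 + 6 = -13.5 dBFS. ✓

-19.5 dBFS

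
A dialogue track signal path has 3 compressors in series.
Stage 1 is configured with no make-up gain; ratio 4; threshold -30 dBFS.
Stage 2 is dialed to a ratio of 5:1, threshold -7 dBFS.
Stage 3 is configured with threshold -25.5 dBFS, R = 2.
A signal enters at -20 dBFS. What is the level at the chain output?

-27.5 dBFS

Stage 1: -20 dBFS is 10 dB over -30 dBFS; at 4:1 that becomes 2.5 dB over, giving -27.5 dBFS.
Stage 2: -27.5 dBFS is at or below the -7 dBFS threshold — no compression; output -27.5 dBFS.
Stage 3: -27.5 dBFS is at or below the -25.5 dBFS threshold — no compression; output -27.5 dBFS.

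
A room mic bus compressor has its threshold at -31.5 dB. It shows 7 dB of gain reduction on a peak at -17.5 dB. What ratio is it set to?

Input overshoot = -17.5 − (-31.5) = 14 dB.
Output overshoot = 14 − 7 = 7 dB.
Ratio = input overshoot / output overshoot = 14 / 7 = 2.

2:1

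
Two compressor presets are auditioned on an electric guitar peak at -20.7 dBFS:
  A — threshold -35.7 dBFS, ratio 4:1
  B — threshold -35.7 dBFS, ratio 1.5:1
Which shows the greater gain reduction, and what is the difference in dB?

A, by 6.25 dB

A: 15 dB over, compressed to 3.75 dB over, so 11.25 dB of GR.
B: 15 dB over, compressed to 10 dB over, so 5 dB of GR.
Difference: 6.25 dB in favour of A.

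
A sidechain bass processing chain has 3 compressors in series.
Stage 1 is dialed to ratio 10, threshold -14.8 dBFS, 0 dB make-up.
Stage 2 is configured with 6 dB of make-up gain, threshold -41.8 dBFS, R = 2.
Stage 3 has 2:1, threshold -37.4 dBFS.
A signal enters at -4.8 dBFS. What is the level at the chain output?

Stage 1: overshoot 10 dB → 10/10 = 1 dB → -13.8 dBFS.
Stage 2: 28 dB above -41.8 dBFS, reduced 2:1 to 14 dB above → -27.8 dBFS; +6 dB make-up → -21.8 dBFS.
Stage 3: 15.6 dB above -37.4 dBFS, reduced 2:1 to 7.8 dB above → -29.6 dBFS.

-29.6 dBFS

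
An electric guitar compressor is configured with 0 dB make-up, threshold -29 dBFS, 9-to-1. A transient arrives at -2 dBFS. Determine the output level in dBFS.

-26 dBFS

Overshoot: -2 − (-29) = 27 dB.
At 9:1 the overshoot is divided by 9, leaving 3 dB above threshold.
Output = -29 + 3 = -26 dBFS.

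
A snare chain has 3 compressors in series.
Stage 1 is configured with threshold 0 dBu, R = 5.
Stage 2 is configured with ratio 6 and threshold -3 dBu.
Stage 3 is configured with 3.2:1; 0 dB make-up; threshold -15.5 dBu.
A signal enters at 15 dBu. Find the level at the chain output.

-11.28125 dBu

Stage 1: 15 dBu is 15 dB over 0 dBu; at 5:1 that becomes 3 dB over, giving 3 dBu.
Stage 2: overshoot 6 dB → 6/6 = 1 dB → -2 dBu.
Stage 3: 13.5 dB above -15.5 dBu, reduced 3.2:1 to 4.21875 dB above → -11.28125 dBu.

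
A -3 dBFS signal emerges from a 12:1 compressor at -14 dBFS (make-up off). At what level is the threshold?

-15 dBFS

Let T be the threshold. Output overshoot = (input overshoot)/R, so -14 − T = (-3 − T)/12.
12·(-14 − T) = -3 − T → 11·T = -168 − (-3) = -165.
T = -165/11 = -15 dBFS.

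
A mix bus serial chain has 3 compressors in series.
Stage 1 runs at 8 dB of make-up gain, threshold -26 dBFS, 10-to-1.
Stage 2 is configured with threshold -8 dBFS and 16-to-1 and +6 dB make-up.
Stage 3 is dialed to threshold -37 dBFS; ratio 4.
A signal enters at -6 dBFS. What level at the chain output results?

-30.25 dBFS

Stage 1: -6 dBFS is 20 dB over -26 dBFS; at 10:1 that becomes 2 dB over, giving -24 dBFS; +8 dB make-up → -16 dBFS.
Stage 2: below threshold (-16 ≤ -8); passes unchanged; make-up brings it to -10 dBFS.
Stage 3: overshoot 27 dB → 27/4 = 6.75 dB → -30.25 dBFS.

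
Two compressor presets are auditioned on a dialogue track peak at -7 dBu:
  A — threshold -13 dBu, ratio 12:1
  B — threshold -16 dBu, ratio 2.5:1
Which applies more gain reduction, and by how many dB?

A: overshoot 6 dB → output overshoot 0.5 dB → GR 5.5 dB.
B: overshoot 9 dB → output overshoot 3.6 dB → GR 5.4 dB.
A applies 0.1 dB more gain reduction.

A, by 0.1 dB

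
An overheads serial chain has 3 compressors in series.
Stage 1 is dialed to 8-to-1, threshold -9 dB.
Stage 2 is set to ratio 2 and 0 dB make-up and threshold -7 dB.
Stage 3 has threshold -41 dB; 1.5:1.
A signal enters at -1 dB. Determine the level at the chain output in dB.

-19 dB

Stage 1: overshoot 8 dB → 8/8 = 1 dB → -8 dB.
Stage 2: below threshold (-8 ≤ -7); passes unchanged; output -8 dB.
Stage 3: 33 dB above -41 dB, reduced 1.5:1 to 22 dB above → -19 dB.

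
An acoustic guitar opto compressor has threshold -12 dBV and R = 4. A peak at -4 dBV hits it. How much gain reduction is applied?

Overshoot = -4 − (-12) = 8 dB.
At 4:1, output sits 8/4 = 2 dB above threshold.
Gain reduction = 8 − 2 = 6 dB.

6 dB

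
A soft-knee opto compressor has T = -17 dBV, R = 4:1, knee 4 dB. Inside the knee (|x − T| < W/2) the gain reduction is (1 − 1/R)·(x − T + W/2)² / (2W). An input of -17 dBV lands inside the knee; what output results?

x − T + W/2 = -17 − (-17) + 2 = 2.
GR = (1 − 1/4) × 2² / 8 = 0.75 × 4 / 8 = 0.375 dB.
Output = -17 − 0.375 = -17.375 dBV.

-17.375 dBV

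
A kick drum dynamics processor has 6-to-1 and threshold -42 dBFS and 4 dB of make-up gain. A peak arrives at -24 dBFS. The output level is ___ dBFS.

Overshoot: -24 − (-42) = 18 dB.
6:1 compression reduces that to 18/6 = 3 dB over.
So the level is -42 + 3 = -39 dBFS; make-up adds 4 dB, giving -35 dBFS.

-35 dBFS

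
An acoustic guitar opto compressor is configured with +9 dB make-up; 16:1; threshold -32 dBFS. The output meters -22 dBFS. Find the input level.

-16 dBFS

Remove make-up: -22 − 9 = -31 dBFS.
Post-compression overshoot = -31 − (-32) = 1 dB.
Before 16:1 compression the overshoot was 1 × 16 = 16 dB, so input = -32 + 16 = -16 dBFS.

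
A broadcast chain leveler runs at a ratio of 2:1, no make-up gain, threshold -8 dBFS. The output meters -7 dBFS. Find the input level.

-6 dBFS

Post-compression overshoot = -7 − (-8) = 1 dB.
Before 2:1 compression the overshoot was 1 × 2 = 2 dB, so input = -8 + 2 = -6 dBFS.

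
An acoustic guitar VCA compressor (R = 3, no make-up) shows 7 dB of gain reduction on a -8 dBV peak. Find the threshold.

Gain reduction = -8 − (-15) = 7 dB; output overshoot = GR / (R − 1) = 7 / 2 = 3.5 dB.
Threshold = output − output overshoot = -15 − 3.5 = -18.5 dBV.

-18.5 dBV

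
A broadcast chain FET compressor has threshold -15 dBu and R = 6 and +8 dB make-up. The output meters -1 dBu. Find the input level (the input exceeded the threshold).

Stripping the +8 dB make-up gives -9 dBu at the gain stage.
That's 6 dB above the -15 dBu threshold.
Input overshoot = R × output overshoot = 36 dB → input = -15 + 36 = 21 dBu.

21 dBu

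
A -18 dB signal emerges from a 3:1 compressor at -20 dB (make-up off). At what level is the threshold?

Let T be the threshold. Output overshoot = (input overshoot)/R, so -20 − T = (-18 − T)/3.
3·(-20 − T) = -18 − T → 2·T = -60 − (-18) = -42.
T = -42/2 = -21 dB.

-21 dB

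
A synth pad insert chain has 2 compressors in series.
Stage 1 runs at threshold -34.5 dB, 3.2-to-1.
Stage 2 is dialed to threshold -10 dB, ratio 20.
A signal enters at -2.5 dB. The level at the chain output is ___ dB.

-24.5 dB

Stage 1: 32 dB above -34.5 dB, reduced 3.2:1 to 10 dB above → -24.5 dB.
Stage 2: -24.5 dB ≤ -10 dB, so stage 2 doesn't engage; output -24.5 dB.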